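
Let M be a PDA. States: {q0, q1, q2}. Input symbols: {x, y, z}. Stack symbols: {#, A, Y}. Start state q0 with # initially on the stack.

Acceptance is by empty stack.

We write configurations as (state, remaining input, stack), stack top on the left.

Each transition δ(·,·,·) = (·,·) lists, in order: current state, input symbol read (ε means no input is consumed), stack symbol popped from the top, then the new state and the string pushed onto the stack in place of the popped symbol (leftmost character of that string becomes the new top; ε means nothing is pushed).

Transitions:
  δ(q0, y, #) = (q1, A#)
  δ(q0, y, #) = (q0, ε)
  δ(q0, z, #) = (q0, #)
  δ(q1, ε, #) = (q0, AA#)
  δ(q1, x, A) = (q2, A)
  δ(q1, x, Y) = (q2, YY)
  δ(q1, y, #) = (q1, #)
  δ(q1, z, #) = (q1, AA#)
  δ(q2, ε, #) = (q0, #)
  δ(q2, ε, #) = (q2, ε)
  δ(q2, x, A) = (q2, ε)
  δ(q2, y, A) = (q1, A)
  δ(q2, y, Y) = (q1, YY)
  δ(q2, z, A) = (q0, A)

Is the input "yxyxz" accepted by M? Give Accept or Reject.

Reject

No computation consumes all input and empties the stack.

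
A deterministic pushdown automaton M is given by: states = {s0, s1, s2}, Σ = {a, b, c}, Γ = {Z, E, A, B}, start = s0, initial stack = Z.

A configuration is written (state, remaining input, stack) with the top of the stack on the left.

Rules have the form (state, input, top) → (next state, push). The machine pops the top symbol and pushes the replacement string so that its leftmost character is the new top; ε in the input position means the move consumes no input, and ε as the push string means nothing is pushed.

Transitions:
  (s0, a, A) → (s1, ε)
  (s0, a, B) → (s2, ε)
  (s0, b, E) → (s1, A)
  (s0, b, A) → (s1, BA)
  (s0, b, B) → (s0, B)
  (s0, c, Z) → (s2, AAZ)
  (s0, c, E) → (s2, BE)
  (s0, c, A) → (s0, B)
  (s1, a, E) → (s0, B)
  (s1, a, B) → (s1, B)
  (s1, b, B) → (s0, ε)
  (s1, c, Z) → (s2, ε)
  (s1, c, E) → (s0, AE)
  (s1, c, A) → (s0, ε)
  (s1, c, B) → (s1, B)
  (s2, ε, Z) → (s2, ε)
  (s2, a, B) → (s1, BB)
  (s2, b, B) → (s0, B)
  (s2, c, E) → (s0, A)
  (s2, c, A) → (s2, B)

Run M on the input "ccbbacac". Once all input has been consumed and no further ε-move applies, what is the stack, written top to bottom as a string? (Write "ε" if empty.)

BBZ

(s0, ccbbacac, Z)
  read c, top Z: go to s2, push AAZ → (s2, cbbacac, AAZ)
  read c, top A: go to s2, push B → (s2, bbacac, BAZ)
  read b, top B: go to s0, push B → (s0, bacac, BAZ)
  read b, top B: go to s0, push B → (s0, acac, BAZ)
  read a, top B: go to s2, push ε → (s2, cac, AZ)
  read c, top A: go to s2, push B → (s2, ac, BZ)
  read a, top B: go to s1, push BB → (s1, c, BBZ)
  read c, top B: go to s1, push B → (s1, ε, BBZ)
All input consumed in state s1 with stack BBZ.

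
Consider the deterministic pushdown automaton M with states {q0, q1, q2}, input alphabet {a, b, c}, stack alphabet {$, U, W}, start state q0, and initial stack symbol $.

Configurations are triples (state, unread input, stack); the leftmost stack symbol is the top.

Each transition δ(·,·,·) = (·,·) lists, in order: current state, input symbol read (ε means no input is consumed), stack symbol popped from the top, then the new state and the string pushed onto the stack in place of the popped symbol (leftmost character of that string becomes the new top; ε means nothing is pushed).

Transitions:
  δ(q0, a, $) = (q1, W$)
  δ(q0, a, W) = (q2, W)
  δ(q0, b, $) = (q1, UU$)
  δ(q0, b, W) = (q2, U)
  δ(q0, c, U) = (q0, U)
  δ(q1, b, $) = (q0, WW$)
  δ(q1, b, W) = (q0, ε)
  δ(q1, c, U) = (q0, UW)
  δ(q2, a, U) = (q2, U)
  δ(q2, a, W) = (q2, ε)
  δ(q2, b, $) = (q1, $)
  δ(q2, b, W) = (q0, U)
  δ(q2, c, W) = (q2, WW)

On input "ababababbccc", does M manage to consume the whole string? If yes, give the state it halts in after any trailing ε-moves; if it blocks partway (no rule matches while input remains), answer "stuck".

q0

(q0, ababababbccc, $)
  read a, top $: go to q1, push W$ → (q1, babababbccc, W$)
  read b, top W: go to q0, push ε → (q0, abababbccc, $)
  read a, top $: go to q1, push W$ → (q1, bababbccc, W$)
  read b, top W: go to q0, push ε → (q0, ababbccc, $)
  read a, top $: go to q1, push W$ → (q1, babbccc, W$)
  read b, top W: go to q0, push ε → (q0, abbccc, $)
  read a, top $: go to q1, push W$ → (q1, bbccc, W$)
  read b, top W: go to q0, push ε → (q0, bccc, $)
  read b, top $: go to q1, push UU$ → (q1, ccc, UU$)
  read c, top U: go to q0, push UW → (q0, cc, UWU$)
  read c, top U: go to q0, push U → (q0, c, UWU$)
  read c, top U: go to q0, push U → (q0, ε, UWU$)
All input consumed; M is in state q0.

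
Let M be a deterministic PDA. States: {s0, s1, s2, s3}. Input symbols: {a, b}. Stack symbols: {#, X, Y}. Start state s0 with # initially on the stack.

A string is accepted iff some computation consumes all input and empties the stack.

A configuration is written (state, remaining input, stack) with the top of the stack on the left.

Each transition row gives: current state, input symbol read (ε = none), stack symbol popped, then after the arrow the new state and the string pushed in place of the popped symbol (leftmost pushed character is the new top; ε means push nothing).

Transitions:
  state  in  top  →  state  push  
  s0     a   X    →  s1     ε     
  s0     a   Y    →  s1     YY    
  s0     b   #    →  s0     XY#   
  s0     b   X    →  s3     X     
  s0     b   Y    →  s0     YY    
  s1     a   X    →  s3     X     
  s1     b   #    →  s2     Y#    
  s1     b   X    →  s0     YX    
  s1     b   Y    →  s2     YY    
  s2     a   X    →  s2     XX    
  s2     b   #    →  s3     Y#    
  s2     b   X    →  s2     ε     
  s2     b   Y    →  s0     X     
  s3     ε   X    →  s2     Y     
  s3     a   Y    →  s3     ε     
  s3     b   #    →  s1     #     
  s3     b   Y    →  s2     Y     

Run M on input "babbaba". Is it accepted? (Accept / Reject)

(s0, babbaba, #)
  read b, top #: go to s0, push XY# → (s0, abbaba, XY#)
  read a, top X: go to s1, push ε → (s1, bbaba, Y#)
  read b, top Y: go to s2, push YY → (s2, baba, YY#)
  read b, top Y: go to s0, push X → (s0, aba, XY#)
  read a, top X: go to s1, push ε → (s1, ba, Y#)
  read b, top Y: go to s2, push YY → (s2, a, YY#)
No transition applies at (s2, a, YY#); input not fully consumed.

Reject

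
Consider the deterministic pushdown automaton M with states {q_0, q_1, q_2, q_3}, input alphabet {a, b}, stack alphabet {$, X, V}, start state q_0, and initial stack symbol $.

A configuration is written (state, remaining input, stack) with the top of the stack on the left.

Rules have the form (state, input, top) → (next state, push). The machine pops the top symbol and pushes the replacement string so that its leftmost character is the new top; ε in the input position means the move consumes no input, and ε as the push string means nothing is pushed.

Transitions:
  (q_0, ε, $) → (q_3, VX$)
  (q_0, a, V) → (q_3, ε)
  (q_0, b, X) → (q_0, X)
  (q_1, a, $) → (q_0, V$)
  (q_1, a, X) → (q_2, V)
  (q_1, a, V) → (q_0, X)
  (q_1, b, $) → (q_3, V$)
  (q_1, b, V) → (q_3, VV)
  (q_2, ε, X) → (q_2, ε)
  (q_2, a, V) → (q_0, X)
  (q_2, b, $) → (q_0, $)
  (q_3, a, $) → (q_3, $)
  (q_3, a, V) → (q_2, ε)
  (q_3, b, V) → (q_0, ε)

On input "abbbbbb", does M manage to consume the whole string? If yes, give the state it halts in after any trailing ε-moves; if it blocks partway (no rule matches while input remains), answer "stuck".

q_0

(q_0, abbbbbb, $) ⊢ (q_3, abbbbbb, VX$) ⊢ (q_2, bbbbbb, X$) ⊢ (q_2, bbbbbb, $) ⊢ (q_0, bbbbb, $) ⊢ (q_3, bbbbb, VX$) ⊢ (q_0, bbbb, X$) ⊢ (q_0, bbb, X$) ⊢ (q_0, bb, X$) ⊢ (q_0, b, X$) ⊢ (q_0, ε, X$)
All input consumed; M is in state q_0.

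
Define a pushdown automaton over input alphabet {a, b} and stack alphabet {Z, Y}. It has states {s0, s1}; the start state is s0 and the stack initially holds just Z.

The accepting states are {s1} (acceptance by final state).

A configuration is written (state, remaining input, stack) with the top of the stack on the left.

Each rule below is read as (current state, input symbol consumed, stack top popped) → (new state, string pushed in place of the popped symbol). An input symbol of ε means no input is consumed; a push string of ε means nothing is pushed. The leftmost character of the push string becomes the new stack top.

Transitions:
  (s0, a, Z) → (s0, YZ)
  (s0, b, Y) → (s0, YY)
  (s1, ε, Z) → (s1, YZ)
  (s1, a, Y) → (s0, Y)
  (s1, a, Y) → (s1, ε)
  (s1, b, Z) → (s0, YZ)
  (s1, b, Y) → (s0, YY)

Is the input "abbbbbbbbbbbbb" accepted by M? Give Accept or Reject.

No computation consumes all input and reaches a final state.

Reject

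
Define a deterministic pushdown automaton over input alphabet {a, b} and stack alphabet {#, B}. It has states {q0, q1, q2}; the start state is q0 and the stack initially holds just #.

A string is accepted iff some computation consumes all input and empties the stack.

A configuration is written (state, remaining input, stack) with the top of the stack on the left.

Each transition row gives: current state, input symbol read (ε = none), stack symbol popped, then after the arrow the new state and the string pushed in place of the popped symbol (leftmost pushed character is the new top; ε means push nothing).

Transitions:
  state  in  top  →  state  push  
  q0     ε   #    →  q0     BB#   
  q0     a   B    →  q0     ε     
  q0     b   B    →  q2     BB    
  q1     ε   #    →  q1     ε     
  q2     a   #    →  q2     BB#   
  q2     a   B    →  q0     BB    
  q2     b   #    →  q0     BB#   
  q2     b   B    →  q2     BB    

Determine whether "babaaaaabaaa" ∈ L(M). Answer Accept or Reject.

(q0, babaaaaabaaa, #)
  ε-move, top #: go to q0, push BB# → (q0, babaaaaabaaa, BB#)
  read b, top B: go to q2, push BB → (q2, abaaaaabaaa, BBB#)
  read a, top B: go to q0, push BB → (q0, baaaaabaaa, BBBB#)
  read b, top B: go to q2, push BB → (q2, aaaaabaaa, BBBBB#)
  read a, top B: go to q0, push BB → (q0, aaaabaaa, BBBBBB#)
  read a, top B: go to q0, push ε → (q0, aaabaaa, BBBBB#)
  read a, top B: go to q0, push ε → (q0, aabaaa, BBBB#)
  read a, top B: go to q0, push ε → (q0, abaaa, BBB#)
  read a, top B: go to q0, push ε → (q0, baaa, BB#)
  read b, top B: go to q2, push BB → (q2, aaa, BBB#)
  read a, top B: go to q0, push BB → (q0, aa, BBBB#)
  read a, top B: go to q0, push ε → (q0, a, BBB#)
  read a, top B: go to q0, push ε → (q0, ε, BB#)
All input consumed; stack is BB#, not empty, and no further ε-move applies.

Reject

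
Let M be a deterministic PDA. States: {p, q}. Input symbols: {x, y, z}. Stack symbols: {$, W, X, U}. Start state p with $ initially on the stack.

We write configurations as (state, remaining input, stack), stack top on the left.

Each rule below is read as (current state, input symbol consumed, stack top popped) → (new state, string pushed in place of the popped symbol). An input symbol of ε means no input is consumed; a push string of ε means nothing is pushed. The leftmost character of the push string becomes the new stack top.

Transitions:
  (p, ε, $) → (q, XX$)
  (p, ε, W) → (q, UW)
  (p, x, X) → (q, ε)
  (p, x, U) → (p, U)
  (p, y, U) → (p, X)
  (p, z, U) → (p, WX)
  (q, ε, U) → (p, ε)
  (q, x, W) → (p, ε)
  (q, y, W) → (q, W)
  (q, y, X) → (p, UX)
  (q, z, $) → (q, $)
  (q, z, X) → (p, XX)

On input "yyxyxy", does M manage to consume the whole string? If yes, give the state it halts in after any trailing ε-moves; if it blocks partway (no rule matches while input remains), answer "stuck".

p

(p, yyxyxy, $)
  ε-move, top $: go to q, push XX$ → (q, yyxyxy, XX$)
  read y, top X: go to p, push UX → (p, yxyxy, UXX$)
  read y, top U: go to p, push X → (p, xyxy, XXX$)
  read x, top X: go to q, push ε → (q, yxy, XX$)
  read y, top X: go to p, push UX → (p, xy, UXX$)
  read x, top U: go to p, push U → (p, y, UXX$)
  read y, top U: go to p, push X → (p, ε, XXX$)
All input consumed; M is in state p.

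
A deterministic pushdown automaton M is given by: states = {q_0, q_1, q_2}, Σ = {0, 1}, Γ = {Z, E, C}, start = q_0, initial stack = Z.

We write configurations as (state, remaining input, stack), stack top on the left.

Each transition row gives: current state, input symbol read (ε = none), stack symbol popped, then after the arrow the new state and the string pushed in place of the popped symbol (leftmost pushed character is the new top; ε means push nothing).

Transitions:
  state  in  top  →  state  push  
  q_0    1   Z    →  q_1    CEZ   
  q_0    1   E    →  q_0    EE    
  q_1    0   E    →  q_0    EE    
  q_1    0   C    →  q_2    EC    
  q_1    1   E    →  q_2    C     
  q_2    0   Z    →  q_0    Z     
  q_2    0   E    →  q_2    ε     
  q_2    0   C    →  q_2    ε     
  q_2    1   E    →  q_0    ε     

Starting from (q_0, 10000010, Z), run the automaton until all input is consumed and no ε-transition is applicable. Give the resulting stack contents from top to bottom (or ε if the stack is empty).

(q_0, 10000010, Z)
  read 1, top Z: go to q_1, push CEZ → (q_1, 0000010, CEZ)
  read 0, top C: go to q_2, push EC → (q_2, 000010, ECEZ)
  read 0, top E: go to q_2, push ε → (q_2, 00010, CEZ)
  read 0, top C: go to q_2, push ε → (q_2, 0010, EZ)
  read 0, top E: go to q_2, push ε → (q_2, 010, Z)
  read 0, top Z: go to q_0, push Z → (q_0, 10, Z)
  read 1, top Z: go to q_1, push CEZ → (q_1, 0, CEZ)
  read 0, top C: go to q_2, push EC → (q_2, ε, ECEZ)
All input consumed in state q_2 with stack ECEZ.

ECEZ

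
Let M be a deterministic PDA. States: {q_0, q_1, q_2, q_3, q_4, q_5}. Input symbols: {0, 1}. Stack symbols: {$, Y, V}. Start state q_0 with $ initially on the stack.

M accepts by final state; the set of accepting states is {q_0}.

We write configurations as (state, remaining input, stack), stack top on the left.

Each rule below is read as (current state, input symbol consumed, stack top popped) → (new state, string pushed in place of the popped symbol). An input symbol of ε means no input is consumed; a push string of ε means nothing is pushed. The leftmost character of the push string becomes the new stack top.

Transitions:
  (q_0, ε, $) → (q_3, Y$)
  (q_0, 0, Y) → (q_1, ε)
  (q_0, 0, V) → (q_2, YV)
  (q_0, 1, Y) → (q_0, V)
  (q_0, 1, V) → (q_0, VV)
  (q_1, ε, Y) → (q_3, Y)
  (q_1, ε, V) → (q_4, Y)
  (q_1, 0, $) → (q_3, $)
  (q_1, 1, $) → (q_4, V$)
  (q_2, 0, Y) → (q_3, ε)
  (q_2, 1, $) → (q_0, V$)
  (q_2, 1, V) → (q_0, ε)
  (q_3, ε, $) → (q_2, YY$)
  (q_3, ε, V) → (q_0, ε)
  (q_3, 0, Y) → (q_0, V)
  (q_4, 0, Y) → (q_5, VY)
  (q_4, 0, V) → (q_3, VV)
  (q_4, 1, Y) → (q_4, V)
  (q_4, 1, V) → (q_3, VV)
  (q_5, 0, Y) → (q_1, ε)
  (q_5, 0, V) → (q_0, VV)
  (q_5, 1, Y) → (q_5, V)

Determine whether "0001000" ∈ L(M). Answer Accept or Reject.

Reject

(q_0, 0001000, $)
  ε-move, top $: go to q_3, push Y$ → (q_3, 0001000, Y$)
  read 0, top Y: go to q_0, push V → (q_0, 001000, V$)
  read 0, top V: go to q_2, push YV → (q_2, 01000, YV$)
  read 0, top Y: go to q_3, push ε → (q_3, 1000, V$)
  ε-move, top V: go to q_0, push ε → (q_0, 1000, $)
  ε-move, top $: go to q_3, push Y$ → (q_3, 1000, Y$)
No transition applies at (q_3, 1000, Y$); input not fully consumed.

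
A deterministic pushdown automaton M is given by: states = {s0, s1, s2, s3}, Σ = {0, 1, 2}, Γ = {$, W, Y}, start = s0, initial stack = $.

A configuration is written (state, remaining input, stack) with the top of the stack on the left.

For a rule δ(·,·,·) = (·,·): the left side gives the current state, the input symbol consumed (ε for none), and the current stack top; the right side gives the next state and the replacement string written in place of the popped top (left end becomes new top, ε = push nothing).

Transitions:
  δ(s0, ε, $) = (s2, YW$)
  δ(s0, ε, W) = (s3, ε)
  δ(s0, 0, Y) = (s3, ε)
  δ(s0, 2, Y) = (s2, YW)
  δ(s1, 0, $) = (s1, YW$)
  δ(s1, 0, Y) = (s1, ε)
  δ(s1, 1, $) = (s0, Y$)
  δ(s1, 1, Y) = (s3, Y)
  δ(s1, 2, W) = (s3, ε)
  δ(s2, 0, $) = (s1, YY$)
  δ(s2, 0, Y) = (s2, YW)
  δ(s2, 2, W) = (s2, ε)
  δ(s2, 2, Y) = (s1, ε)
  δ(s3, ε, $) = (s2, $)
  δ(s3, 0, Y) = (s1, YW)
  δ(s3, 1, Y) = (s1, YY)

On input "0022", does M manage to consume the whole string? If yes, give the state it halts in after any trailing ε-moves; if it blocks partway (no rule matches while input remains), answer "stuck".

(s0, 0022, $)
  ε-move, top $: go to s2, push YW$ → (s2, 0022, YW$)
  read 0, top Y: go to s2, push YW → (s2, 022, YWW$)
  read 0, top Y: go to s2, push YW → (s2, 22, YWWW$)
  read 2, top Y: go to s1, push ε → (s1, 2, WWW$)
  read 2, top W: go to s3, push ε → (s3, ε, WW$)
All input consumed; M is in state s3.

s3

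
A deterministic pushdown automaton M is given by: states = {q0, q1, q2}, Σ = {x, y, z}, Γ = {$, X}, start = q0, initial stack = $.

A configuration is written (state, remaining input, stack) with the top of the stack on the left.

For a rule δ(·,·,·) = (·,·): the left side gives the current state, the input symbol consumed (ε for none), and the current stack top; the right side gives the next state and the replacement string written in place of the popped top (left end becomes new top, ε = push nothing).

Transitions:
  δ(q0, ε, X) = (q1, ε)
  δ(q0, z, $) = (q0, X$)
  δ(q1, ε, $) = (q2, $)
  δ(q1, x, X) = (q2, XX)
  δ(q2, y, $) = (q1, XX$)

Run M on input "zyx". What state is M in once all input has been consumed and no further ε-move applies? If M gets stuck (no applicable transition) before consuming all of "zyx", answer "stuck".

(q0, zyx, $)
  read z, top $: go to q0, push X$ → (q0, yx, X$)
  ε-move, top X: go to q1, push ε → (q1, yx, $)
  ε-move, top $: go to q2, push $ → (q2, yx, $)
  read y, top $: go to q1, push XX$ → (q1, x, XX$)
  read x, top X: go to q2, push XX → (q2, ε, XXX$)
All input consumed; M is in state q2.

q2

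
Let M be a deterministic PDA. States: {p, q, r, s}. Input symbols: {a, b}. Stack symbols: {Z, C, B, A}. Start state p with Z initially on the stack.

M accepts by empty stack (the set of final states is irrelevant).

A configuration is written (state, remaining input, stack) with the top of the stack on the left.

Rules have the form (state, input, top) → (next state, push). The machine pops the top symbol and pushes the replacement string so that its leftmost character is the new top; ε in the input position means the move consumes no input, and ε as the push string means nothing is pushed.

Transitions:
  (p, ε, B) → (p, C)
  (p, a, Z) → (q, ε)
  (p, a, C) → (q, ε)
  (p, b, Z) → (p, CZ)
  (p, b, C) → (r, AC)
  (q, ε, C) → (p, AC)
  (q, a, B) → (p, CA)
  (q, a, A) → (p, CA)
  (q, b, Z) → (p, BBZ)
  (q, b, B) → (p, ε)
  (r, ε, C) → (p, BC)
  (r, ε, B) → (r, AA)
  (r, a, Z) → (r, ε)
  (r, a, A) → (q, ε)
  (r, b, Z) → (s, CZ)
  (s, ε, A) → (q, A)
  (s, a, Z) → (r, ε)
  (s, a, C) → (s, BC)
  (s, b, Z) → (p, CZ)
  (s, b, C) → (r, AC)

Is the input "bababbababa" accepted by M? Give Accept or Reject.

(p, bababbababa, Z)
  read b, top Z: go to p, push CZ → (p, ababbababa, CZ)
  read a, top C: go to q, push ε → (q, babbababa, Z)
  read b, top Z: go to p, push BBZ → (p, abbababa, BBZ)
  ε-move, top B: go to p, push C → (p, abbababa, CBZ)
  read a, top C: go to q, push ε → (q, bbababa, BZ)
  read b, top B: go to p, push ε → (p, bababa, Z)
  read b, top Z: go to p, push CZ → (p, ababa, CZ)
  read a, top C: go to q, push ε → (q, baba, Z)
  read b, top Z: go to p, push BBZ → (p, aba, BBZ)
  ε-move, top B: go to p, push C → (p, aba, CBZ)
  read a, top C: go to q, push ε → (q, ba, BZ)
  read b, top B: go to p, push ε → (p, a, Z)
  read a, top Z: go to q, push ε → (q, ε, ε)
All input consumed and the stack is empty.

Accept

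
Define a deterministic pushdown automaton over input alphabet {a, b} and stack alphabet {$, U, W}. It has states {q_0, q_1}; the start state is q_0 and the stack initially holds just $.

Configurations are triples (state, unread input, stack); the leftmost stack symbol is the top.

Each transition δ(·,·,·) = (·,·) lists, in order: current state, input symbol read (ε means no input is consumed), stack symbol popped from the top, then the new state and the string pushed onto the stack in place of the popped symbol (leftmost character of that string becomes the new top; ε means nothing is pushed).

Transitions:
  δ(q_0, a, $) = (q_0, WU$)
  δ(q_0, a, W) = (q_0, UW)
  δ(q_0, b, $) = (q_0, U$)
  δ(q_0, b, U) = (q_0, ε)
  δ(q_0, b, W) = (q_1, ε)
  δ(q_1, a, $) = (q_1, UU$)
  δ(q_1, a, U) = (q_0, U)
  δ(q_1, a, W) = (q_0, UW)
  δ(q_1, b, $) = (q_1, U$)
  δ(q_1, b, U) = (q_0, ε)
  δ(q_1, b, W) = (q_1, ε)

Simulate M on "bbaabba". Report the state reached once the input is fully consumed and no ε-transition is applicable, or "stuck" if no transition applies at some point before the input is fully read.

(q_0, bbaabba, $)
  read b, top $: go to q_0, push U$ → (q_0, baabba, U$)
  read b, top U: go to q_0, push ε → (q_0, aabba, $)
  read a, top $: go to q_0, push WU$ → (q_0, abba, WU$)
  read a, top W: go to q_0, push UW → (q_0, bba, UWU$)
  read b, top U: go to q_0, push ε → (q_0, ba, WU$)
  read b, top W: go to q_1, push ε → (q_1, a, U$)
  read a, top U: go to q_0, push U → (q_0, ε, U$)
All input consumed; M is in state q_0.

q_0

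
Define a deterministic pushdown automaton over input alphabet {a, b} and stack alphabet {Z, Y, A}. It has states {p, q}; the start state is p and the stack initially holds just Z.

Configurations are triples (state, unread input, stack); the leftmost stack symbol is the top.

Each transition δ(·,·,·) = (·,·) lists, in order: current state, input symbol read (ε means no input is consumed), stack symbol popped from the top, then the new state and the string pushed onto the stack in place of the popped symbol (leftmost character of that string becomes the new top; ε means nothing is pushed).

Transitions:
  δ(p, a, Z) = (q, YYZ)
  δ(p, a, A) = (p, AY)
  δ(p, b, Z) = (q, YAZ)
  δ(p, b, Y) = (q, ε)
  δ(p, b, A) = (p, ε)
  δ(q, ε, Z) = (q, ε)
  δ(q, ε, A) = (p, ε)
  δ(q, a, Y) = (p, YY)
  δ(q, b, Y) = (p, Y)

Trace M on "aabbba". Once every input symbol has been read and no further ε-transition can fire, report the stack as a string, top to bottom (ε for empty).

(p, aabbba, Z)
  read a, top Z: go to q, push YYZ → (q, abbba, YYZ)
  read a, top Y: go to p, push YY → (p, bbba, YYYZ)
  read b, top Y: go to q, push ε → (q, bba, YYZ)
  read b, top Y: go to p, push Y → (p, ba, YYZ)
  read b, top Y: go to q, push ε → (q, a, YZ)
  read a, top Y: go to p, push YY → (p, ε, YYZ)
All input consumed in state p with stack YYZ.

YYZ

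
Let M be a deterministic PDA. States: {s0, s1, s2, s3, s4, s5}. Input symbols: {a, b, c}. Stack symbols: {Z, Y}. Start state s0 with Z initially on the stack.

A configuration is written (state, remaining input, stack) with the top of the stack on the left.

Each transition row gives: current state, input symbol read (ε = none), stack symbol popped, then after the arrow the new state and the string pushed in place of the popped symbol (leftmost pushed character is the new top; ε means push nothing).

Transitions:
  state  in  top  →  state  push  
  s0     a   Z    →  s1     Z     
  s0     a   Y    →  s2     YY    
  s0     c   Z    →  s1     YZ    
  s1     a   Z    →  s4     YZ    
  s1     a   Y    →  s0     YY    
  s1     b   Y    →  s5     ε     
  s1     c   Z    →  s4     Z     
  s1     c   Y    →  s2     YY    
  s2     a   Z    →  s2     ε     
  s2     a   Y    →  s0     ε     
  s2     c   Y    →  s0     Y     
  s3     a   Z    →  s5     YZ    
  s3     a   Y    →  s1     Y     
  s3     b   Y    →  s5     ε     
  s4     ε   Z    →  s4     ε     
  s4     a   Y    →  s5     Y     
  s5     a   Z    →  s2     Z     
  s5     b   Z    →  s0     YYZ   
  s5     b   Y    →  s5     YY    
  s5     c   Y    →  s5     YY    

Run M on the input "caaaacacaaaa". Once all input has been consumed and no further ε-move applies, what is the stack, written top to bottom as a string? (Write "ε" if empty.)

(s0, caaaacacaaaa, Z)
  read c, top Z: go to s1, push YZ → (s1, aaaacacaaaa, YZ)
  read a, top Y: go to s0, push YY → (s0, aaacacaaaa, YYZ)
  read a, top Y: go to s2, push YY → (s2, aacacaaaa, YYYZ)
  read a, top Y: go to s0, push ε → (s0, acacaaaa, YYZ)
  read a, top Y: go to s2, push YY → (s2, cacaaaa, YYYZ)
  read c, top Y: go to s0, push Y → (s0, acaaaa, YYYZ)
  read a, top Y: go to s2, push YY → (s2, caaaa, YYYYZ)
  read c, top Y: go to s0, push Y → (s0, aaaa, YYYYZ)
  read a, top Y: go to s2, push YY → (s2, aaa, YYYYYZ)
  read a, top Y: go to s0, push ε → (s0, aa, YYYYZ)
  read a, top Y: go to s2, push YY → (s2, a, YYYYYZ)
  read a, top Y: go to s0, push ε → (s0, ε, YYYYZ)
All input consumed in state s0 with stack YYYYZ.

YYYYZ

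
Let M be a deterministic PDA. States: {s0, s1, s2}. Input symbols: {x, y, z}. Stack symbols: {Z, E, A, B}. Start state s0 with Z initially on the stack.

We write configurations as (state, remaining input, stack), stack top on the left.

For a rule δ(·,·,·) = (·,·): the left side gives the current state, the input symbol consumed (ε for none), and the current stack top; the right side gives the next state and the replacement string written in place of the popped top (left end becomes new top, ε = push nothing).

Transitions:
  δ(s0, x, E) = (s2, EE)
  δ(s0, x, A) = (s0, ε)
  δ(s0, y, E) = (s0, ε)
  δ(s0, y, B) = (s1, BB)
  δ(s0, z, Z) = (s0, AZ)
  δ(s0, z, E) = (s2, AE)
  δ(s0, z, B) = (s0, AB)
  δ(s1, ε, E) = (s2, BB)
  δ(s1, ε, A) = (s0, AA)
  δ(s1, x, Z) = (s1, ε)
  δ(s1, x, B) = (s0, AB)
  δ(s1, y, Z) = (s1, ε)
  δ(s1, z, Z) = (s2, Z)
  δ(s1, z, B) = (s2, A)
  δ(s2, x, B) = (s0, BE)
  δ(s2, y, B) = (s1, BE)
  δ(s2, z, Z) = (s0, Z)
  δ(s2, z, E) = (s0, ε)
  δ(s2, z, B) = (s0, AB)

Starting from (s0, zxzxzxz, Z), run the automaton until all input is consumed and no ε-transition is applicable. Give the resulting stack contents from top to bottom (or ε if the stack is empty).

(s0, zxzxzxz, Z)
  read z, top Z: go to s0, push AZ → (s0, xzxzxz, AZ)
  read x, top A: go to s0, push ε → (s0, zxzxz, Z)
  read z, top Z: go to s0, push AZ → (s0, xzxz, AZ)
  read x, top A: go to s0, push ε → (s0, zxz, Z)
  read z, top Z: go to s0, push AZ → (s0, xz, AZ)
  read x, top A: go to s0, push ε → (s0, z, Z)
  read z, top Z: go to s0, push AZ → (s0, ε, AZ)
All input consumed in state s0 with stack AZ.

AZ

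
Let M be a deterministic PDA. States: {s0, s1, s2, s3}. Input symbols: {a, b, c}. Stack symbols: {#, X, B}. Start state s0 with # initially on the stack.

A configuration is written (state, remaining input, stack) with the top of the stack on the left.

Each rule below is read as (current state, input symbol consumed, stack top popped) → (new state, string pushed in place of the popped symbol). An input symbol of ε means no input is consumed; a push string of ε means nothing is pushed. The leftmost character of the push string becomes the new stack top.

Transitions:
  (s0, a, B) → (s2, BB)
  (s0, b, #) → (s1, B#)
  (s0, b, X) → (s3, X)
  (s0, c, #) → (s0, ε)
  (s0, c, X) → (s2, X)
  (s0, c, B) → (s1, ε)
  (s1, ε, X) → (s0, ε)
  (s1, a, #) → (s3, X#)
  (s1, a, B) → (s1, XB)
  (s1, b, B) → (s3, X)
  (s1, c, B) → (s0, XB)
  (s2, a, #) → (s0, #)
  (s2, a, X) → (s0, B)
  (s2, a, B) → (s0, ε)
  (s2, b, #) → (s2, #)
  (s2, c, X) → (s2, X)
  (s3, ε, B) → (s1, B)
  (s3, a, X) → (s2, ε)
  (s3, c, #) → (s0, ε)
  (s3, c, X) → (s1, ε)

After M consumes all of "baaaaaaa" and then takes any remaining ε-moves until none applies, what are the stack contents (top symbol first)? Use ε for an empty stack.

B#

(s0, baaaaaaa, #)
  read b, top #: go to s1, push B# → (s1, aaaaaaa, B#)
  read a, top B: go to s1, push XB → (s1, aaaaaa, XB#)
  ε-move, top X: go to s0, push ε → (s0, aaaaaa, B#)
  read a, top B: go to s2, push BB → (s2, aaaaa, BB#)
  read a, top B: go to s0, push ε → (s0, aaaa, B#)
  read a, top B: go to s2, push BB → (s2, aaa, BB#)
  read a, top B: go to s0, push ε → (s0, aa, B#)
  read a, top B: go to s2, push BB → (s2, a, BB#)
  read a, top B: go to s0, push ε → (s0, ε, B#)
All input consumed in state s0 with stack B#.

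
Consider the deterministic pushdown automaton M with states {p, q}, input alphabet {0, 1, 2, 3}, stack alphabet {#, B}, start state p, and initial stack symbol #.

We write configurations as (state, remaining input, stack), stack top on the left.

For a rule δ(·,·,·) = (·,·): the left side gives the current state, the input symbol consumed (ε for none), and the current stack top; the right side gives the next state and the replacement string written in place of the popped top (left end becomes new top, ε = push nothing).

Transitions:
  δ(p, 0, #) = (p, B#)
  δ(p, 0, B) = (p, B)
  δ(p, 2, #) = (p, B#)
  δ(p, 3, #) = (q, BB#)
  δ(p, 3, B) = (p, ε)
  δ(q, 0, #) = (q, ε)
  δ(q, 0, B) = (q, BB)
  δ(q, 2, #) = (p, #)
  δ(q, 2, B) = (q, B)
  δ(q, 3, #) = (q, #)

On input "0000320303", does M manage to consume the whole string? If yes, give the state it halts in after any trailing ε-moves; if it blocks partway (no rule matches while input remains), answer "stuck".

(p, 0000320303, #) ⊢ (p, 000320303, B#) ⊢ (p, 00320303, B#) ⊢ (p, 0320303, B#) ⊢ (p, 320303, B#) ⊢ (p, 20303, #) ⊢ (p, 0303, B#) ⊢ (p, 303, B#) ⊢ (p, 03, #) ⊢ (p, 3, B#) ⊢ (p, ε, #)
All input consumed; M is in state p.

p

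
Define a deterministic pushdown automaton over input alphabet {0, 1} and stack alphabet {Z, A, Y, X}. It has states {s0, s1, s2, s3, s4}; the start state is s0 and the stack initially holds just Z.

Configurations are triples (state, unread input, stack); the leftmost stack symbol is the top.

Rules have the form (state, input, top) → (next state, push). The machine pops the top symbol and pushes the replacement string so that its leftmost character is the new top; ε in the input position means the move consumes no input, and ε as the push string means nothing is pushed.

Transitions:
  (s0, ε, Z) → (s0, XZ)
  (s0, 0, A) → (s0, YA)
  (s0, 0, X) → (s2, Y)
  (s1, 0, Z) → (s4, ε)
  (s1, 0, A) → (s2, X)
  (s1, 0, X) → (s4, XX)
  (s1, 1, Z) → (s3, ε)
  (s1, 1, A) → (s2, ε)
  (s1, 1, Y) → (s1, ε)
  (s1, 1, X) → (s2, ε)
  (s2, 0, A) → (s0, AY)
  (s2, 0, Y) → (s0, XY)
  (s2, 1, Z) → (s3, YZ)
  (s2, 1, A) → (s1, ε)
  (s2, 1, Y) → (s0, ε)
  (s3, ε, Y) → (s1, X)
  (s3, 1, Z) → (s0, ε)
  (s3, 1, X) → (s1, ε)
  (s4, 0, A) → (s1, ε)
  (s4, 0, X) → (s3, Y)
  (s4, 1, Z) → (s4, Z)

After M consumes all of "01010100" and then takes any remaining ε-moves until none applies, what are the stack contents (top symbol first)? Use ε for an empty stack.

XYZ

(s0, 01010100, Z)
  ε-move, top Z: go to s0, push XZ → (s0, 01010100, XZ)
  read 0, top X: go to s2, push Y → (s2, 1010100, YZ)
  read 1, top Y: go to s0, push ε → (s0, 010100, Z)
  ε-move, top Z: go to s0, push XZ → (s0, 010100, XZ)
  read 0, top X: go to s2, push Y → (s2, 10100, YZ)
  read 1, top Y: go to s0, push ε → (s0, 0100, Z)
  ε-move, top Z: go to s0, push XZ → (s0, 0100, XZ)
  read 0, top X: go to s2, push Y → (s2, 100, YZ)
  read 1, top Y: go to s0, push ε → (s0, 00, Z)
  ε-move, top Z: go to s0, push XZ → (s0, 00, XZ)
  read 0, top X: go to s2, push Y → (s2, 0, YZ)
  read 0, top Y: go to s0, push XY → (s0, ε, XYZ)
All input consumed in state s0 with stack XYZ.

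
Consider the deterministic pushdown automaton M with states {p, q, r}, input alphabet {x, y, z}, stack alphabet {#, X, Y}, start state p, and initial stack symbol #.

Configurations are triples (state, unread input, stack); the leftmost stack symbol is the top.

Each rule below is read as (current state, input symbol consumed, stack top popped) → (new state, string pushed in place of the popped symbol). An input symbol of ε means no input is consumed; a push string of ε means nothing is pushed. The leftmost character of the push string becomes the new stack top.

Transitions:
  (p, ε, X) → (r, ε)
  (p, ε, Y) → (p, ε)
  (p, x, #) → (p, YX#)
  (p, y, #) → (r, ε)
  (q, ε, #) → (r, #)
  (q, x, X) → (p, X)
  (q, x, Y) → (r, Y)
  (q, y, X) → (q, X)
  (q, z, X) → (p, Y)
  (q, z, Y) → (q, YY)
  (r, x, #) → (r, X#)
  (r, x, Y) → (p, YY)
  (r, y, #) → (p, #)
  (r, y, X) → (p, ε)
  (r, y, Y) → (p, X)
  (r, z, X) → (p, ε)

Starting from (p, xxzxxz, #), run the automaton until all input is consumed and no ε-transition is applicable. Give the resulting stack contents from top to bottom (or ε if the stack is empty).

#

(p, xxzxxz, #)
  read x, top #: go to p, push YX# → (p, xzxxz, YX#)
  ε-move, top Y: go to p, push ε → (p, xzxxz, X#)
  ε-move, top X: go to r, push ε → (r, xzxxz, #)
  read x, top #: go to r, push X# → (r, zxxz, X#)
  read z, top X: go to p, push ε → (p, xxz, #)
  read x, top #: go to p, push YX# → (p, xz, YX#)
  ε-move, top Y: go to p, push ε → (p, xz, X#)
  ε-move, top X: go to r, push ε → (r, xz, #)
  read x, top #: go to r, push X# → (r, z, X#)
  read z, top X: go to p, push ε → (p, ε, #)
All input consumed in state p with stack #.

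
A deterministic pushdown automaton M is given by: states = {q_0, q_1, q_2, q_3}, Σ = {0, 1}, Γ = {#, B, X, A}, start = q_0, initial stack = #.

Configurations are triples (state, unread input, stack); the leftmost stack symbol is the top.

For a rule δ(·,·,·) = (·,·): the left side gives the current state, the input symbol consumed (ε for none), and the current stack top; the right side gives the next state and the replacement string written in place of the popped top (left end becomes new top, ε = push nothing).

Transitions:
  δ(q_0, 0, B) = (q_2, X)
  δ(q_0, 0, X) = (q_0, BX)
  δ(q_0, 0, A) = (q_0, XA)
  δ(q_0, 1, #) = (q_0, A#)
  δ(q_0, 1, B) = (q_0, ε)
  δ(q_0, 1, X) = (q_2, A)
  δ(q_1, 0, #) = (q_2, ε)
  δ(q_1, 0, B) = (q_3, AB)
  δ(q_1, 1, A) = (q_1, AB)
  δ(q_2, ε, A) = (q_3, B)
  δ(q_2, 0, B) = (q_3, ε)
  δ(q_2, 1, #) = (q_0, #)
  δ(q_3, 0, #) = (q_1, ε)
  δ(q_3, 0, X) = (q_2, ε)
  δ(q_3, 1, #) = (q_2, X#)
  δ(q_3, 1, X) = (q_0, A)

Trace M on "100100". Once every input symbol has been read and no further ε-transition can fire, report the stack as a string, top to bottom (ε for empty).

(q_0, 100100, #) ⊢ (q_0, 00100, A#) ⊢ (q_0, 0100, XA#) ⊢ (q_0, 100, BXA#) ⊢ (q_0, 00, XA#) ⊢ (q_0, 0, BXA#) ⊢ (q_2, ε, XXA#)
All input consumed in state q_2 with stack XXA#.

XXA#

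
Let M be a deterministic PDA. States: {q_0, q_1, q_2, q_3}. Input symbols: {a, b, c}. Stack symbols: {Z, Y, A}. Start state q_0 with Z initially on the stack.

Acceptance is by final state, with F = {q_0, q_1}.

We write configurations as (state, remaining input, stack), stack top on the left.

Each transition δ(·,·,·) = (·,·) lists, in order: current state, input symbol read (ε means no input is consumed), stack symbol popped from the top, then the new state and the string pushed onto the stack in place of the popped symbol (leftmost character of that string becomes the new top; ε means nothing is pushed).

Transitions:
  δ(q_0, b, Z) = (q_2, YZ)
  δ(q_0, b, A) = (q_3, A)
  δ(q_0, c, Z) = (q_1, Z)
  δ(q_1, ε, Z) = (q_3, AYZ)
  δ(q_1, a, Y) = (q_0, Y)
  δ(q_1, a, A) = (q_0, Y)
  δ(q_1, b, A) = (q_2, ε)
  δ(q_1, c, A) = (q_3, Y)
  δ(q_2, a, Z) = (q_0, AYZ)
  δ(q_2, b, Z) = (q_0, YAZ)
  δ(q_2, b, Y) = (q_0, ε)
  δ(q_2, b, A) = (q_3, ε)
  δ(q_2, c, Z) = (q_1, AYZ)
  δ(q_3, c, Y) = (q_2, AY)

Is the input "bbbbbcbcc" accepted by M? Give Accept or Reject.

(q_0, bbbbbcbcc, Z) ⊢ (q_2, bbbbcbcc, YZ) ⊢ (q_0, bbbcbcc, Z) ⊢ (q_2, bbcbcc, YZ) ⊢ (q_0, bcbcc, Z) ⊢ (q_2, cbcc, YZ)
No transition applies at (q_2, cbcc, YZ); input not fully consumed.

Reject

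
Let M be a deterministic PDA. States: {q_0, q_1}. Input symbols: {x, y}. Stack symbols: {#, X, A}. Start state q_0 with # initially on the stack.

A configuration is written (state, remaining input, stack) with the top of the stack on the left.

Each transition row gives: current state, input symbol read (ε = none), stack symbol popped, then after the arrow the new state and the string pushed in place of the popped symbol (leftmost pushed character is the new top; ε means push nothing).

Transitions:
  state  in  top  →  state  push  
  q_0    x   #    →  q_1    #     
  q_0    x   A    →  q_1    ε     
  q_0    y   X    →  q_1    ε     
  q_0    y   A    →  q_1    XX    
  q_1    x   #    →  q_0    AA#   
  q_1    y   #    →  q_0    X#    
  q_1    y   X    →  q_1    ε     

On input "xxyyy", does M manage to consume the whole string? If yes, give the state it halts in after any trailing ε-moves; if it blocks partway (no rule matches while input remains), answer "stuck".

q_1

(q_0, xxyyy, #)
  read x, top #: go to q_1, push # → (q_1, xyyy, #)
  read x, top #: go to q_0, push AA# → (q_0, yyy, AA#)
  read y, top A: go to q_1, push XX → (q_1, yy, XXA#)
  read y, top X: go to q_1, push ε → (q_1, y, XA#)
  read y, top X: go to q_1, push ε → (q_1, ε, A#)
All input consumed; M is in state q_1.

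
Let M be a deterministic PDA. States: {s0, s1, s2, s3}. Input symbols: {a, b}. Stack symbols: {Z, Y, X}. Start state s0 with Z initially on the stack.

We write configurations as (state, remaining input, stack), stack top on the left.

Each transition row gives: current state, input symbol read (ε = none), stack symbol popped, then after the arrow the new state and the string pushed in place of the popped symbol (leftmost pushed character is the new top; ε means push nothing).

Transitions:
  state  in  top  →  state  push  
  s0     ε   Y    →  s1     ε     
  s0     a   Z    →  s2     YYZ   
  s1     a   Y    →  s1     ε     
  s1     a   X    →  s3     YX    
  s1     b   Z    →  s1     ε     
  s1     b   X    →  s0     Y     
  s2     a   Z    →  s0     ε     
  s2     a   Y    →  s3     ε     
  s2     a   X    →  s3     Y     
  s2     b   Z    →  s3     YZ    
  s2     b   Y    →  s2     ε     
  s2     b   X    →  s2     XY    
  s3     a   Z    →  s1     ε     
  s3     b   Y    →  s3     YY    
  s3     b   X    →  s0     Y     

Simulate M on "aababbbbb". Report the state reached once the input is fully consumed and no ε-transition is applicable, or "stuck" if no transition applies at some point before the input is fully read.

stuck

(s0, aababbbbb, Z)
  read a, top Z: go to s2, push YYZ → (s2, ababbbbb, YYZ)
  read a, top Y: go to s3, push ε → (s3, babbbbb, YZ)
  read b, top Y: go to s3, push YY → (s3, abbbbb, YYZ)
No transition for (s3, a, top Y); M blocks with input abbbbb remaining.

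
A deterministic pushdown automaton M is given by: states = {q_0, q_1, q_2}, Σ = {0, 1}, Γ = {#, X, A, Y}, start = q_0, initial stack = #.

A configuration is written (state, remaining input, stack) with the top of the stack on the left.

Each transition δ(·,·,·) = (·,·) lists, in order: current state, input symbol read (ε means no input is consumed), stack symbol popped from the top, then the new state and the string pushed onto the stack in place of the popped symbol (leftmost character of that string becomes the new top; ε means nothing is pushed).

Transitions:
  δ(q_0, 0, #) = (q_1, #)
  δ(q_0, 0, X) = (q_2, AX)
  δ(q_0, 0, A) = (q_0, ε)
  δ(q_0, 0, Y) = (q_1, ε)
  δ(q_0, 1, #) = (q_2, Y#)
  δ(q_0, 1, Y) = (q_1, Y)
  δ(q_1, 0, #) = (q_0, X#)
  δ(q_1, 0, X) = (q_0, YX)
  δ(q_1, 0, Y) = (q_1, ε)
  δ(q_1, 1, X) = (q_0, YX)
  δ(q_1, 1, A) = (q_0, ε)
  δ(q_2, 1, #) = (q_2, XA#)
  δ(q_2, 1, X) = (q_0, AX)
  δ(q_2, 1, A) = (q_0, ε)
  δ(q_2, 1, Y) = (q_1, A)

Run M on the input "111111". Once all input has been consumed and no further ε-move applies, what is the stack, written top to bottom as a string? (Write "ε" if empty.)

#

(q_0, 111111, #)
  read 1, top #: go to q_2, push Y# → (q_2, 11111, Y#)
  read 1, top Y: go to q_1, push A → (q_1, 1111, A#)
  read 1, top A: go to q_0, push ε → (q_0, 111, #)
  read 1, top #: go to q_2, push Y# → (q_2, 11, Y#)
  read 1, top Y: go to q_1, push A → (q_1, 1, A#)
  read 1, top A: go to q_0, push ε → (q_0, ε, #)
All input consumed in state q_0 with stack #.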